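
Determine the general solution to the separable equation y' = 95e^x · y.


Separate variables: dy/y = 95e^x dx.
Integrate: ln|y| = 95e^x + C₀.
Exponentiate: y = Ce^(95e^x).


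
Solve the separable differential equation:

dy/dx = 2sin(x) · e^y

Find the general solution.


Separate: e^(-y) dy = 2sin(x) dx.
Integrate: -e^(-y) = -2cos(x) + C₀.
Rearrange: e^(-y) = 2cos(x) + C.


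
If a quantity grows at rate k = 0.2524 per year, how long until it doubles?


Exponential growth: P(t) = P₀ e^(0.2524t). Set P(t)/P₀ = 2: e^(0.2524t) = 2.
Solve: t = ln(2)/0.2524 ≈ 2.75 years.


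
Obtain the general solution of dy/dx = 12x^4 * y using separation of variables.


Separate variables: dy/y = 12x^4 dx.
Integrate: ln|y| = (12/5)x^5 + C₀.
Exponentiate: y = Ce^((12/5)x^5).


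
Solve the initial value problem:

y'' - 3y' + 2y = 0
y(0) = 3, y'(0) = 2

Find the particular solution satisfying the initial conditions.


Characteristic roots of r² - 3r + 2 = 0 are 2, 1.
General solution y = c₁ e^(2x) + c₂ e^(x).
Apply y(0) = 3: c₁ + c₂ = 3. Apply y'(0) = 2: 2 c₁ + 1 c₂ = 2.
Solve: c₁ = -1, c₂ = 4.
Particular solution: y = -e^(2x) + 4e^(x).


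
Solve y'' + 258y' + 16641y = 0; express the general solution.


Characteristic equation: r² + 258r + 16641 = 0, i.e. (r + 129)² = 0.
Repeated root r = -129; include an x factor for the second linearly independent solution.
General solution: y = (C₁ + C₂x)e^(-129x).


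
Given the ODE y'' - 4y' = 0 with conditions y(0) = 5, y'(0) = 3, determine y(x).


Characteristic roots of r² - 4r = 0 are 4, 0.
General solution y = c₁ e^(4x) + c₂.
Apply y(0) = 5: c₁ + c₂ = 5. Apply y'(0) = 3: 4 c₁ + 0 c₂ = 3.
Solve: c₁ = 3/4, c₂ = 17/4.
Particular solution: y = (3/4)e^(4x) + 17/4.


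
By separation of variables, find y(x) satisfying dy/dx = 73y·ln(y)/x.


Separate: dy/[y ln(y)] = 73 dx/x.
Substitute u = ln(y): du/u = 73 dx/x.
Integrate: ln|ln(y)| = 73ln|x| + C₀, hence ln(y) = C·x^73.


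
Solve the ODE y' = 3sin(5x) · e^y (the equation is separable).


Separate: e^(-y) dy = 3sin(5x) dx.
Integrate: -e^(-y) = -(3/5)cos(5x) + C₀.
Rearrange: e^(-y) = (3/5)cos(5x) + C.


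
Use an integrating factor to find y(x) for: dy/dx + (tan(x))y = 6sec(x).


P(x) = tan(x) ⇒ μ = e^(∫tan(x)dx) = sec(x).
(sec(x) y)' = 6sec²(x) ⇒ sec(x) y = 6tan(x) + C.
Multiply by cos(x): y = 6sin(x) + C·cos(x).


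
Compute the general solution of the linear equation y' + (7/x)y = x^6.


P(x) = 7/x ⇒ μ = x^7.
(x^7 y)' = x^13 ⇒ x^7 y = x^14/(14) + C.
Solve for y: y = (1/14)x^7 + C/x^7.


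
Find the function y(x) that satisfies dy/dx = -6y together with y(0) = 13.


General solution of y' = -6y is y = Ce^(-6x).
Apply y(0) = 13: C = 13.
Particular solution: y = 13e^(-6x).


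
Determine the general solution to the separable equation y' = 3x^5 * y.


Separate variables: dy/y = 3x^5 dx.
Integrate: ln|y| = (1/2)x^6 + C₀.
Exponentiate: y = Ce^((1/2)x^6).


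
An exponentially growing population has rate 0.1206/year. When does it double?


Exponential growth: P(t) = P₀ e^(0.1206t). Set P(t)/P₀ = 2: e^(0.1206t) = 2.
Solve: t = ln(2)/0.1206 ≈ 5.75 years.


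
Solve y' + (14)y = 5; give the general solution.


P(x) = 14, Q(x) = 5; integrating factor μ = e^(14x).
(μ y)' = 5e^(14x) ⇒ μ y = (5/14)e^(14x) + C.
Divide by μ: y = 5/14 + Ce^(-14x).


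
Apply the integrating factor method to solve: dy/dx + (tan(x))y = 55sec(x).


P(x) = tan(x) ⇒ μ = e^(∫tan(x)dx) = sec(x).
(sec(x) y)' = 55sec²(x) ⇒ sec(x) y = 55tan(x) + C.
Multiply by cos(x): y = 55sin(x) + C·cos(x).


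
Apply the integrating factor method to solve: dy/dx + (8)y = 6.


P(x) = 8, Q(x) = 6; integrating factor μ = e^(8x).
(μ y)' = 6e^(8x) ⇒ μ y = (3/4)e^(8x) + C.
Divide by μ: y = 3/4 + Ce^(-8x).


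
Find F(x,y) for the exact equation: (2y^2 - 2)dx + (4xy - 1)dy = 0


Check exactness: ∂M/∂y = 4y and ∂N/∂x = 4y; equal, so the equation is exact.
Integrate M with respect to x (treating y as constant): ∫M dx = 2xy^2 - 2x + h(y).
Differentiate w.r.t. y and set equal to N: the x-dependent terms already match, leaving h'(y) = -1. Integrate: h(y) = -y.
So F(x,y) = 2xy^2 - 2x - y.
General solution: 2xy^2 - 2x - y = C.


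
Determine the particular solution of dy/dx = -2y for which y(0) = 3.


General solution of y' = -2y is y = Ce^(-2x).
Apply y(0) = 3: C = 3.
Particular solution: y = 3e^(-2x).


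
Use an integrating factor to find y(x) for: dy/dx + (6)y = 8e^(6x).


P(x) = 6 ⇒ μ = e^(6x).
(μ y)' = 8e^(12x) ⇒ μ y = (8/12)e^(12x) + C.
Divide by μ: y = (2/3)e^(6x) + Ce^(-6x).


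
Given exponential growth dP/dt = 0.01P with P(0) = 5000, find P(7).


The ODE dP/dt = 0.01P has solution P(t) = P(0)e^(0.01t).
Substitute P(0) = 5000 and t = 7: P(7) = 5000 e^(0.07) ≈ 5363.


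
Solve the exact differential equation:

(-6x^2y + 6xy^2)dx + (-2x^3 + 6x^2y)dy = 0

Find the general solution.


Check exactness: ∂M/∂y = -6x^2 + 12xy and ∂N/∂x = -6x^2 + 12xy; equal, so the equation is exact.
Integrate M with respect to x (treating y as constant): ∫M dx = -2x^3y + 3x^2y^2 + h(y).
Differentiate w.r.t. y and set equal to N: all terms match, so h'(y) = 0 and h is a constant absorbed into C.
General solution: -2x^3y + 3x^2y^2 = C.


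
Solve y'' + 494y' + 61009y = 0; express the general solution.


Characteristic equation: r² + 494r + 61009 = 0, i.e. (r + 247)² = 0.
Repeated root r = -247; include an x factor for the second linearly independent solution.
General solution: y = (C₁ + C₂x)e^(-247x).


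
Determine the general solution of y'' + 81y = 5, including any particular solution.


Homogeneous part: r² + 81 = 0 ⇒ r = ±9i, so y_h = C₁cos(9x) + C₂sin(9x).
Try constant y_p = A; plug in: 81A = 5 ⇒ A = 5/81.
General solution: y = C₁cos(9x) + C₂sin(9x) + 5/81.


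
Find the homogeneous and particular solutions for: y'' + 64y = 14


Homogeneous part: r² + 64 = 0 ⇒ r = ±8i, so y_h = C₁cos(8x) + C₂sin(8x).
Try constant y_p = A; plug in: 64A = 14 ⇒ A = 7/32.
General solution: y = C₁cos(8x) + C₂sin(8x) + 7/32.


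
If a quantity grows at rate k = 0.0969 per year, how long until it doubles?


Exponential growth: P(t) = P₀ e^(0.0969t). Set P(t)/P₀ = 2: e^(0.0969t) = 2.
Solve: t = ln(2)/0.0969 ≈ 7.15 years.


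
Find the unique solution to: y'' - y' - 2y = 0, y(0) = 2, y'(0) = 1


Characteristic roots of r² - r - 2 = 0 are -1, 2.
General solution y = c₁ e^(-x) + c₂ e^(2x).
Apply y(0) = 2: c₁ + c₂ = 2. Apply y'(0) = 1: -1 c₁ + 2 c₂ = 1.
Solve: c₁ = 1, c₂ = 1.
Particular solution: y = e^(-x) + e^(2x).


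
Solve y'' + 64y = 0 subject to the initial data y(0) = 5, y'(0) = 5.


Characteristic roots of r² + 64 = 0 are ±8i, so y = C₁cos(8x) + C₂sin(8x).
Apply y(0) = 5: C₁ = 5. Differentiate and apply y'(0) = 5: 8·C₂ = 5, so C₂ = 5/8.
Particular solution: y = 5cos(8x) + (5/8)sin(8x).


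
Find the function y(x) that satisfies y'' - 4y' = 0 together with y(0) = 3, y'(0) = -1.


Characteristic roots of r² - 4r = 0 are 0, 4.
General solution y = c₁ + c₂ e^(4x).
Apply y(0) = 3: c₁ + c₂ = 3. Apply y'(0) = -1: 0 c₁ + 4 c₂ = -1.
Solve: c₁ = 13/4, c₂ = -1/4.
Particular solution: y = 13/4 - (1/4)e^(4x).


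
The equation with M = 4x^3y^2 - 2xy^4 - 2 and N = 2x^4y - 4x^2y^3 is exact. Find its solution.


Check exactness: ∂M/∂y = 8x^3y - 8xy^3 and ∂N/∂x = 8x^3y - 8xy^3; equal, so the equation is exact.
Integrate M with respect to x (treating y as constant): ∫M dx = x^4y^2 - x^2y^4 - 2x + h(y).
Differentiate w.r.t. y and set equal to N: all terms match, so h'(y) = 0 and h is a constant absorbed into C.
General solution: x^4y^2 - x^2y^4 - 2x = C.


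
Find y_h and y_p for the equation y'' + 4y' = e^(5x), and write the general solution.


Characteristic roots of r² + 4r = 0 are 0, -4.
y_h = C₁ + C₂e^(-4x).
Forcing exponent 5 is not a characteristic root; try y_p = Ae^(5x).
Substitute: A·(25 + (4)·5 + (0)) = A·45 = 1, so A = 1/45.
General solution: y = C₁ + C₂e^(-4x) + (1/45)e^(5x).


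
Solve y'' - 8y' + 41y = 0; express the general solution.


Characteristic equation: r² - 8r + 41 = 0.
Discriminant is negative; roots r = 4 ± 5i (complex conjugate pair).
General solution uses e^(α x)(C₁ cos(β x) + C₂ sin(β x)): y = e^(4x)(C₁cos(5x) + C₂sin(5x)).


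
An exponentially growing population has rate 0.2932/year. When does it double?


Exponential growth: P(t) = P₀ e^(0.2932t). Set P(t)/P₀ = 2: e^(0.2932t) = 2.
Solve: t = ln(2)/0.2932 ≈ 2.36 years.


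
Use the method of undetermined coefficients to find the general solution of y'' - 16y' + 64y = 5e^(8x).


Characteristic polynomial (r - 8)² = 0; repeated root r = 8.
y_h = (C₁ + C₂x)e^(8x). Forcing matches the repeated root (resonance), so try y_p = Ax² e^(8x).
Substitute and solve for A: 2A = 5, so A = 5/2.
General solution: y = (C₁ + C₂x + (5/2)x²)e^(8x).


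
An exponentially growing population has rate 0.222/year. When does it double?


Exponential growth: P(t) = P₀ e^(0.222t). Set P(t)/P₀ = 2: e^(0.222t) = 2.
Solve: t = ln(2)/0.222 ≈ 3.12 years.


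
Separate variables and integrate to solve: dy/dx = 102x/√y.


Separate: √y dy = 102x dx.
Integrate: (2/3)y^(3/2) = 51x² + C.


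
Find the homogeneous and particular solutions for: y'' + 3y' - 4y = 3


Characteristic roots of r² + 3r - 4 = 0 are -4, 1.
y_h = C₁e^(-4x) + C₂e^(x).
Forcing exponent 0 is not a characteristic root; try y_p = A.
Substitute: A·(0 + (3)·0 + (-4)) = A·-4 = 3, so A = -3/4.
General solution: y = C₁e^(-4x) + C₂e^(x) - 3/4.


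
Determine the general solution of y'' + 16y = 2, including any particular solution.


Homogeneous part: r² + 16 = 0 ⇒ r = ±4i, so y_h = C₁cos(4x) + C₂sin(4x).
Try constant y_p = A; plug in: 16A = 2 ⇒ A = 1/8.
General solution: y = C₁cos(4x) + C₂sin(4x) + 1/8.


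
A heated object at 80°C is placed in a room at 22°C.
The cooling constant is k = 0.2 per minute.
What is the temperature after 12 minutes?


Newton's law: dT/dt = -k(T - T_a) has solution T(t) = T_a + (T₀ - T_a)e^(-kt).
Plug in T_a = 22, T₀ = 80, k = 0.2, t = 12: T(12) = 22 + (58)e^(-2.40) ≈ 27.3°C.


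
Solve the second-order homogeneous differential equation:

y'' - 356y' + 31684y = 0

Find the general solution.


Characteristic equation: r² - 356r + 31684 = 0, i.e. (r - 178)² = 0.
Repeated root r = 178; include an x factor for the second linearly independent solution.
General solution: y = (C₁ + C₂x)e^(178x).


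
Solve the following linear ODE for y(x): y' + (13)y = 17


P(x) = 13, Q(x) = 17; integrating factor μ = e^(13x).
(μ y)' = 17e^(13x) ⇒ μ y = (17/13)e^(13x) + C.
Divide by μ: y = 17/13 + Ce^(-13x).


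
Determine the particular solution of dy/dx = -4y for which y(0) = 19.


General solution of y' = -4y is y = Ce^(-4x).
Apply y(0) = 19: C = 19.
Particular solution: y = 19e^(-4x).


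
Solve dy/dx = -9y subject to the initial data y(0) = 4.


General solution of y' = -9y is y = Ce^(-9x).
Apply y(0) = 4: C = 4.
Particular solution: y = 4e^(-9x).


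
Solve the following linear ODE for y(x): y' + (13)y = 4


P(x) = 13, Q(x) = 4; integrating factor μ = e^(13x).
(μ y)' = 4e^(13x) ⇒ μ y = (4/13)e^(13x) + C.
Divide by μ: y = 4/13 + Ce^(-13x).


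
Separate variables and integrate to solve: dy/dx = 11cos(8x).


g(y) = 1, so integrate directly: y = ∫ 11cos(8x) dx = (11/8)sin(8x) + C.


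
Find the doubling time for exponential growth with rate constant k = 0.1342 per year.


Exponential growth: P(t) = P₀ e^(0.1342t). Set P(t)/P₀ = 2: e^(0.1342t) = 2.
Solve: t = ln(2)/0.1342 ≈ 5.17 years.


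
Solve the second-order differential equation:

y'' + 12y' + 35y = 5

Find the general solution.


Characteristic roots of r² + 12r + 35 = 0 are -7, -5.
y_h = C₁e^(-7x) + C₂e^(-5x).
Constant forcing; try y_p = A. Then 35A = 5 ⇒ A = 1/7.
General solution: y = C₁e^(-7x) + C₂e^(-5x) + 1/7.


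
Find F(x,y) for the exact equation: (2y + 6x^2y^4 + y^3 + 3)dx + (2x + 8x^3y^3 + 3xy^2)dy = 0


Check exactness: ∂M/∂y = 2 + 24x^2y^3 + 3y^2 and ∂N/∂x = 2 + 24x^2y^3 + 3y^2; equal, so the equation is exact.
Integrate M with respect to x (treating y as constant): ∫M dx = 2xy + 2x^3y^4 + xy^3 + 3x + h(y).
Differentiate w.r.t. y and set equal to N: all terms match, so h'(y) = 0 and h is a constant absorbed into C.
General solution: 2xy + 2x^3y^4 + xy^3 + 3x = C.


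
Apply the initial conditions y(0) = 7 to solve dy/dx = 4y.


General solution of y' = 4y is y = Ce^(4x).
Apply y(0) = 7: C = 7.
Particular solution: y = 7e^(4x).


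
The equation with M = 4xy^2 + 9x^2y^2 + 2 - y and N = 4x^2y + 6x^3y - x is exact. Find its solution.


Check exactness: ∂M/∂y = 8xy + 18x^2y - 1 and ∂N/∂x = 8xy + 18x^2y - 1; equal, so the equation is exact.
Integrate M with respect to x (treating y as constant): ∫M dx = 2x^2y^2 + 3x^3y^2 + 2x - xy + h(y).
Differentiate w.r.t. y and set equal to N: all terms match, so h'(y) = 0 and h is a constant absorbed into C.
General solution: 2x^2y^2 + 3x^3y^2 + 2x - xy = C.


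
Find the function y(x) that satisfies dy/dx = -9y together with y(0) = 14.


General solution of y' = -9y is y = Ce^(-9x).
Apply y(0) = 14: C = 14.
Particular solution: y = 14e^(-9x).


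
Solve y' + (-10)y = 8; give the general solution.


P(x) = -10 ⇒ μ = e^(-10x).
(μ y)' = 8e^(-10x) ⇒ μ y = -(4/5)e^(-10x) + C.
Divide by μ: y = -4/5 + Ce^(10x).


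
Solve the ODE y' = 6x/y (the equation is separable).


Separate variables: y dy = 6x dx.
Integrate both sides: y²/2 = 3x^2 + C₀.
Multiply by 2: y² = 6x^2 + C.


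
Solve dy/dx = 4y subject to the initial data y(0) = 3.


General solution of y' = 4y is y = Ce^(4x).
Apply y(0) = 3: C = 3.
Particular solution: y = 3e^(4x).


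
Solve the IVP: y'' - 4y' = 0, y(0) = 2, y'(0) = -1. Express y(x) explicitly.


Characteristic roots of r² - 4r = 0 are 0, 4.
General solution y = c₁ + c₂ e^(4x).
Apply y(0) = 2: c₁ + c₂ = 2. Apply y'(0) = -1: 0 c₁ + 4 c₂ = -1.
Solve: c₁ = 9/4, c₂ = -1/4.
Particular solution: y = 9/4 - (1/4)e^(4x).


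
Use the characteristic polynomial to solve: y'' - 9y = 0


Characteristic equation: r² - 9 = 0.
Factor: (r + 3)(r - 3) = 0 ⇒ r = -3, 3 (distinct real).
General solution: y = C₁e^(-3x) + C₂e^(3x).


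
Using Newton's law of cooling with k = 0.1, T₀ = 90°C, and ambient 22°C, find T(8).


Newton's law: dT/dt = -k(T - T_a) has solution T(t) = T_a + (T₀ - T_a)e^(-kt).
Plug in T_a = 22, T₀ = 90, k = 0.1, t = 8: T(8) = 22 + (68)e^(-0.80) ≈ 52.6°C.


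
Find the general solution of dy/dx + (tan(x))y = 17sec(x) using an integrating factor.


P(x) = tan(x) ⇒ μ = e^(∫tan(x)dx) = sec(x).
(sec(x) y)' = 17sec²(x) ⇒ sec(x) y = 17tan(x) + C.
Multiply by cos(x): y = 17sin(x) + C·cos(x).


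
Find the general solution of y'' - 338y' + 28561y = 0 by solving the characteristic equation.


Characteristic equation: r² - 338r + 28561 = 0, i.e. (r - 169)² = 0.
Repeated root r = 169; include an x factor for the second linearly independent solution.
General solution: y = (C₁ + C₂x)e^(169x).


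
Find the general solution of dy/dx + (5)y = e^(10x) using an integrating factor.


P(x) = 5 ⇒ μ = e^(5x).
(μ y)' = e^(15x) ⇒ μ y = e^(15x)/15 + C.
Divide by μ: y = (1/15)e^(10x) + Ce^(-5x).


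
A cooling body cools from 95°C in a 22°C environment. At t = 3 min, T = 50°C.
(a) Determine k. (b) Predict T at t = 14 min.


Newton's law: T(t) = T_a + (T₀ - T_a)e^(-kt).
(a) Use T(3) = 50: (50 - 22)/(95 - 22) = e^(-k·3), so k = -ln(0.384)/3 ≈ 0.3194.
(b) Apply k to t = 14: T(14) = 22 + (73)e^(-4.472) ≈ 22.8°C.


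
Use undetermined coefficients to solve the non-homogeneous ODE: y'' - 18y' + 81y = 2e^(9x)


Characteristic polynomial (r - 9)² = 0; repeated root r = 9.
y_h = (C₁ + C₂x)e^(9x). Forcing matches the repeated root (resonance), so try y_p = Ax² e^(9x).
Substitute and solve for A: 2A = 2, so A = 1.
General solution: y = (C₁ + C₂x + x²)e^(9x).


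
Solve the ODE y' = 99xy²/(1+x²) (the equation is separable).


Separate: dy/y² = 99x/(1+x²) dx.
Integrate LHS: ∫ dy/y² = -1/y.
Integrate RHS via u = 1+x²: (99/2)ln(1+x²) + C.
Result: -1/y = (99/2)ln(1+x²) + C.


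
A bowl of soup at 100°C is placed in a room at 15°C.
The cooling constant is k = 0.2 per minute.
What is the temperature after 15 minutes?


Newton's law: dT/dt = -k(T - T_a) has solution T(t) = T_a + (T₀ - T_a)e^(-kt).
Plug in T_a = 15, T₀ = 100, k = 0.2, t = 15: T(15) = 15 + (85)e^(-3.00) ≈ 19.2°C.


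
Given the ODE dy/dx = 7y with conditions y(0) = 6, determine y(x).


General solution of y' = 7y is y = Ce^(7x).
Apply y(0) = 6: C = 6.
Particular solution: y = 6e^(7x).


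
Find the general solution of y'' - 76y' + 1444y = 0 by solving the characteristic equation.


Characteristic equation: r² - 76r + 1444 = 0, i.e. (r - 38)² = 0.
Repeated root r = 38; include an x factor for the second linearly independent solution.
General solution: y = (C₁ + C₂x)e^(38x).


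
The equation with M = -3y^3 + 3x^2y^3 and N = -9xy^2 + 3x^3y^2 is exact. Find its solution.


Check exactness: ∂M/∂y = -9y^2 + 9x^2y^2 and ∂N/∂x = -9y^2 + 9x^2y^2; equal, so the equation is exact.
Integrate M with respect to x (treating y as constant): ∫M dx = -3xy^3 + x^3y^3 + h(y).
Differentiate w.r.t. y and set equal to N: all terms match, so h'(y) = 0 and h is a constant absorbed into C.
General solution: -3xy^3 + x^3y^3 = C.


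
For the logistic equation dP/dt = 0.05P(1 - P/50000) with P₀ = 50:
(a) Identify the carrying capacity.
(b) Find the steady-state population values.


Logistic ODE dP/dt = 0.05P(1 - P/50000) has equilibria where dP/dt = 0, i.e. P = 0 or P = 50000.
The coefficient (1 - P/K) = 0 when P = K, identifying K = 50000 as the carrying capacity.
(a) K = 50000; (b) equilibria P = 0 and P = 50000.


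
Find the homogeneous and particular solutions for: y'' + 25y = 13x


Homogeneous: r² + 25 = 0 ⇒ r = ±5i, y_h = C₁cos(5x) + C₂sin(5x).
Polynomial forcing; try y_p = Ax + B. Then y_p'' + 25 y_p = 25(Ax + B) = 13x, so B = 0 and A = 13/25.
General solution: y = C₁cos(5x) + C₂sin(5x) + (13/25)x.


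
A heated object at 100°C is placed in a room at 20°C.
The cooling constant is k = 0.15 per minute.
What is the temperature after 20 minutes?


Newton's law: dT/dt = -k(T - T_a) has solution T(t) = T_a + (T₀ - T_a)e^(-kt).
Plug in T_a = 20, T₀ = 100, k = 0.15, t = 20: T(20) = 20 + (80)e^(-3.00) ≈ 24.0°C.


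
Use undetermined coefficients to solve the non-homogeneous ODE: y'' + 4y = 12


Homogeneous part: r² + 4 = 0 ⇒ r = ±2i, so y_h = C₁cos(2x) + C₂sin(2x).
Try constant y_p = A; plug in: 4A = 12 ⇒ A = 3.
General solution: y = C₁cos(2x) + C₂sin(2x) + 3.


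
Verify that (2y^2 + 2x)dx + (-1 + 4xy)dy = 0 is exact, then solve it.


Check exactness: ∂M/∂y = 4y and ∂N/∂x = 4y; equal, so the equation is exact.
Integrate M with respect to x (treating y as constant): ∫M dx = 2xy^2 + x^2 + h(y).
Differentiate w.r.t. y and set equal to N: the x-dependent terms already match, leaving h'(y) = -1. Integrate: h(y) = -y.
So F(x,y) = -y + 2xy^2 + x^2.
General solution: -y + 2xy^2 + x^2 = C.


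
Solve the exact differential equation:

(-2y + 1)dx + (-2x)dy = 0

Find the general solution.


Check exactness: ∂M/∂y = -2 and ∂N/∂x = -2; equal, so the equation is exact.
Integrate M with respect to x (treating y as constant): ∫M dx = -2xy + x + h(y).
Differentiate w.r.t. y and set equal to N: all terms match, so h'(y) = 0 and h is a constant absorbed into C.
General solution: -2xy + x = C.


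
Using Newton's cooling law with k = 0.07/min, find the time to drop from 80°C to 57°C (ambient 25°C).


From T(t) = T_a + (T₀ - T_a)e^(-kt), set T(t) = 57:
(57 - 25) / (80 - 25) = e^(-0.07t), so t = -ln(0.582)/0.07 ≈ 7.7 minutes.


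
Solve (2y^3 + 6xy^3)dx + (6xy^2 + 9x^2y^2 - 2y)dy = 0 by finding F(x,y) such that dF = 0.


Check exactness: ∂M/∂y = 6y^2 + 18xy^2 and ∂N/∂x = 6y^2 + 18xy^2; equal, so the equation is exact.
Integrate M with respect to x (treating y as constant): ∫M dx = 2xy^3 + 3x^2y^3 + h(y).
Differentiate w.r.t. y and set equal to N: the x-dependent terms already match, leaving h'(y) = -2y. Integrate: h(y) = -y^2.
So F(x,y) = 2xy^3 + 3x^2y^3 - y^2.
General solution: 2xy^3 + 3x^2y^3 - y^2 = C.


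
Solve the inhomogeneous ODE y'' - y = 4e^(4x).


Characteristic roots of r² - 1 = 0 are -1, 1.
y_h = C₁e^(-x) + C₂e^(x).
Forcing exponent 4 is not a characteristic root; try y_p = Ae^(4x).
Substitute: A·(16 + (0)·4 + (-1)) = A·15 = 4, so A = 4/15.
General solution: y = C₁e^(-x) + C₂e^(x) + (4/15)e^(4x).


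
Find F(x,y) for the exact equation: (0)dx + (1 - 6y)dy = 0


Check exactness: ∂M/∂y = 0 and ∂N/∂x = 0; equal, so the equation is exact.
Integrate M with respect to x (treating y as constant): ∫M dx = 0 + h(y).
Differentiate w.r.t. y and set equal to N: the x-dependent terms already match, leaving h'(y) = 1 - 6y. Integrate: h(y) = y - 3y^2.
So F(x,y) = y - 3y^2.
General solution: y - 3y^2 = C.


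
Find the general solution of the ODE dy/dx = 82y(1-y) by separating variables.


Separate: dy/[y(1-y)] = 82 dx.
Partial fractions: 1/[y(1-y)] = 1/y + 1/(1-y).
Integrate: ln|y/(1-y)| = 82x + C₀.
Solve for y: y = 1/(1 + Ce^(-82x)).


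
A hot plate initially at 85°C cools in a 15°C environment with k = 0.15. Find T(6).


Newton's law: dT/dt = -k(T - T_a) has solution T(t) = T_a + (T₀ - T_a)e^(-kt).
Plug in T_a = 15, T₀ = 85, k = 0.15, t = 6: T(6) = 15 + (70)e^(-0.90) ≈ 43.5°C.


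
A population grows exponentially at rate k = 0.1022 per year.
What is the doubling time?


Exponential growth: P(t) = P₀ e^(0.1022t). Set P(t)/P₀ = 2: e^(0.1022t) = 2.
Solve: t = ln(2)/0.1022 ≈ 6.78 years.


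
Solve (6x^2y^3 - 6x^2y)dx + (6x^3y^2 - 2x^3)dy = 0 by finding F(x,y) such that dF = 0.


Check exactness: ∂M/∂y = 18x^2y^2 - 6x^2 and ∂N/∂x = 18x^2y^2 - 6x^2; equal, so the equation is exact.
Integrate M with respect to x (treating y as constant): ∫M dx = 2x^3y^3 - 2x^3y + h(y).
Differentiate w.r.t. y and set equal to N: all terms match, so h'(y) = 0 and h is a constant absorbed into C.
General solution: 2x^3y^3 - 2x^3y = C.


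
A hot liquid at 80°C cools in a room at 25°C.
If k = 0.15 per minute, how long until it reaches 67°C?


From T(t) = T_a + (T₀ - T_a)e^(-kt), set T(t) = 67:
(67 - 25) / (80 - 25) = e^(-0.15t), so t = -ln(0.764)/0.15 ≈ 1.8 minutes.


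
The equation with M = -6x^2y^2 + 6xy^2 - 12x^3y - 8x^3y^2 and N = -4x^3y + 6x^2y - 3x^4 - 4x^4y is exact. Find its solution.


Check exactness: ∂M/∂y = -12x^2y + 12xy - 12x^3 - 16x^3y and ∂N/∂x = -12x^2y + 12xy - 12x^3 - 16x^3y; equal, so the equation is exact.
Integrate M with respect to x (treating y as constant): ∫M dx = -2x^3y^2 + 3x^2y^2 - 3x^4y - 2x^4y^2 + h(y).
Differentiate w.r.t. y and set equal to N: all terms match, so h'(y) = 0 and h is a constant absorbed into C.
General solution: -2x^3y^2 + 3x^2y^2 - 3x^4y - 2x^4y^2 = C.


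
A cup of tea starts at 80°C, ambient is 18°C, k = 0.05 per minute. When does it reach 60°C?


From T(t) = T_a + (T₀ - T_a)e^(-kt), set T(t) = 60:
(60 - 18) / (80 - 18) = e^(-0.05t), so t = -ln(0.677)/0.05 ≈ 7.8 minutes.


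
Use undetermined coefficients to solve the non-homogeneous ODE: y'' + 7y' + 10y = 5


Characteristic roots of r² + 7r + 10 = 0 are -2, -5.
y_h = C₁e^(-2x) + C₂e^(-5x).
Constant forcing; try y_p = A. Then 10A = 5 ⇒ A = 1/2.
General solution: y = C₁e^(-2x) + C₂e^(-5x) + 1/2.


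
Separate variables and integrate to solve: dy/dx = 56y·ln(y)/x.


Separate: dy/[y ln(y)] = 56 dx/x.
Substitute u = ln(y): du/u = 56 dx/x.
Integrate: ln|ln(y)| = 56ln|x| + C₀, hence ln(y) = C·x^56.


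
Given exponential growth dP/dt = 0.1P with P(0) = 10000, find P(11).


The ODE dP/dt = 0.1P has solution P(t) = P(0)e^(0.1t).
Substitute P(0) = 10000 and t = 11: P(11) = 10000 e^(1.10) ≈ 30042.


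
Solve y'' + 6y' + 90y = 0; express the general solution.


Characteristic equation: r² + 6r + 90 = 0.
Discriminant is negative; roots r = -3 ± 9i (complex conjugate pair).
General solution uses e^(α x)(C₁ cos(β x) + C₂ sin(β x)): y = e^(-3x)(C₁cos(9x) + C₂sin(9x)).


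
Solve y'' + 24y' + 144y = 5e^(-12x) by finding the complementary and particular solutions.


Characteristic polynomial (r + 12)² = 0; repeated root r = -12.
y_h = (C₁ + C₂x)e^(-12x). Forcing matches the repeated root (resonance), so try y_p = Ax² e^(-12x).
Substitute and solve for A: 2A = 5, so A = 5/2.
General solution: y = (C₁ + C₂x + (5/2)x²)e^(-12x).


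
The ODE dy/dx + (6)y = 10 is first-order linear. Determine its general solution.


P(x) = 6, Q(x) = 10; integrating factor μ = e^(6x).
(μ y)' = 10e^(6x) ⇒ μ y = (5/3)e^(6x) + C.
Divide by μ: y = 5/3 + Ce^(-6x).


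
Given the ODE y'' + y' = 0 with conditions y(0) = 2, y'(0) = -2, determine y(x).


Characteristic roots of r² + r = 0 are -1, 0.
General solution y = c₁ e^(-x) + c₂.
Apply y(0) = 2: c₁ + c₂ = 2. Apply y'(0) = -2: -1 c₁ + 0 c₂ = -2.
Solve: c₁ = 2, c₂ = 0.
Particular solution: y = 2e^(-x) + 0.


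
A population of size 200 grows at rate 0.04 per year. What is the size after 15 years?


The ODE dP/dt = 0.04P has solution P(t) = P(0)e^(0.04t).
Substitute P(0) = 200 and t = 15: P(15) = 200 e^(0.60) ≈ 364.


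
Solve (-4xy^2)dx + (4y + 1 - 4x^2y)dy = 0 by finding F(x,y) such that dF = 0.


Check exactness: ∂M/∂y = -8xy and ∂N/∂x = -8xy; equal, so the equation is exact.
Integrate M with respect to x (treating y as constant): ∫M dx = -2x^2y^2 + h(y).
Differentiate w.r.t. y and set equal to N: the x-dependent terms already match, leaving h'(y) = 4y + 1. Integrate: h(y) = 2y^2 + y.
So F(x,y) = 2y^2 + y - 2x^2y^2.
General solution: 2y^2 + y - 2x^2y^2 = C.


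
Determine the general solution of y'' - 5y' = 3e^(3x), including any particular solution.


Characteristic roots of r² - 5r = 0 are 5, 0.
y_h = C₁e^(5x) + C₂.
Forcing exponent 3 is not a characteristic root; try y_p = Ae^(3x).
Substitute: A·(9 + (-5)·3 + (0)) = A·-6 = 3, so A = -1/2.
General solution: y = C₁e^(5x) + C₂ - (1/2)e^(3x).


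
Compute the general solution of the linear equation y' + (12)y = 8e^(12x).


P(x) = 12 ⇒ μ = e^(12x).
(μ y)' = 8e^(24x) ⇒ μ y = (8/24)e^(24x) + C.
Divide by μ: y = (1/3)e^(12x) + Ce^(-12x).


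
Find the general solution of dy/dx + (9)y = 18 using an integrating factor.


P(x) = 9, Q(x) = 18; integrating factor μ = e^(9x).
(μ y)' = 18e^(9x) ⇒ μ y = 2e^(9x) + C.
Divide by μ: y = 2 + Ce^(-9x).


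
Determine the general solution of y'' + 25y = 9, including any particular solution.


Homogeneous part: r² + 25 = 0 ⇒ r = ±5i, so y_h = C₁cos(5x) + C₂sin(5x).
Try constant y_p = A; plug in: 25A = 9 ⇒ A = 9/25.
General solution: y = C₁cos(5x) + C₂sin(5x) + 9/25.


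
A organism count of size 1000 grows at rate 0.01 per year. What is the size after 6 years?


The ODE dP/dt = 0.01P has solution P(t) = P(0)e^(0.01t).
Substitute P(0) = 1000 and t = 6: P(6) = 1000 e^(0.06) ≈ 1062.


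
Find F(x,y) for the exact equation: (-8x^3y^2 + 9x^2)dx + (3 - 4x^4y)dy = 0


Check exactness: ∂M/∂y = -16x^3y and ∂N/∂x = -16x^3y; equal, so the equation is exact.
Integrate M with respect to x (treating y as constant): ∫M dx = -2x^4y^2 + 3x^3 + h(y).
Differentiate w.r.t. y and set equal to N: the x-dependent terms already match, leaving h'(y) = 3. Integrate: h(y) = 3y.
So F(x,y) = 3y - 2x^4y^2 + 3x^3.
General solution: 3y - 2x^4y^2 + 3x^3 = C.


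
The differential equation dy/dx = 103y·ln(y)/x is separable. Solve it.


Separate: dy/[y ln(y)] = 103 dx/x.
Substitute u = ln(y): du/u = 103 dx/x.
Integrate: ln|ln(y)| = 103ln|x| + C₀, hence ln(y) = C·x^103.


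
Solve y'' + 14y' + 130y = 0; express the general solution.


Characteristic equation: r² + 14r + 130 = 0.
Discriminant is negative; roots r = -7 ± 9i (complex conjugate pair).
General solution uses e^(α x)(C₁ cos(β x) + C₂ sin(β x)): y = e^(-7x)(C₁cos(9x) + C₂sin(9x)).


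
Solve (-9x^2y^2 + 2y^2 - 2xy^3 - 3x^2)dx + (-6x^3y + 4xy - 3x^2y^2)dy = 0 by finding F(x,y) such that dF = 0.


Check exactness: ∂M/∂y = -18x^2y + 4y - 6xy^2 and ∂N/∂x = -18x^2y + 4y - 6xy^2; equal, so the equation is exact.
Integrate M with respect to x (treating y as constant): ∫M dx = -3x^3y^2 + 2xy^2 - x^2y^3 - x^3 + h(y).
Differentiate w.r.t. y and set equal to N: all terms match, so h'(y) = 0 and h is a constant absorbed into C.
General solution: -3x^3y^2 + 2xy^2 - x^2y^3 - x^3 = C.


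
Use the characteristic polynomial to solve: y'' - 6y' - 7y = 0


Characteristic equation: r² - 6r - 7 = 0.
Factor: (r + 1)(r - 7) = 0 ⇒ r = -1, 7 (distinct real).
General solution: y = C₁e^(-x) + C₂e^(7x).


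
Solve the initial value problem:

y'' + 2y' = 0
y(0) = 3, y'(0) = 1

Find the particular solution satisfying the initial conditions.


Characteristic roots of r² + 2r = 0 are -2, 0.
General solution y = c₁ e^(-2x) + c₂.
Apply y(0) = 3: c₁ + c₂ = 3. Apply y'(0) = 1: -2 c₁ + 0 c₂ = 1.
Solve: c₁ = -1/2, c₂ = 7/2.
Particular solution: y = -(1/2)e^(-2x) + 7/2.


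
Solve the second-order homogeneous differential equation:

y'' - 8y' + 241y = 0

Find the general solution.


Characteristic equation: r² - 8r + 241 = 0.
Discriminant is negative; roots r = 4 ± 15i (complex conjugate pair).
General solution uses e^(α x)(C₁ cos(β x) + C₂ sin(β x)): y = e^(4x)(C₁cos(15x) + C₂sin(15x)).


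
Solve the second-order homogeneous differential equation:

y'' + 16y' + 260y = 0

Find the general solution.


Characteristic equation: r² + 16r + 260 = 0.
Discriminant is negative; roots r = -8 ± 14i (complex conjugate pair).
General solution uses e^(α x)(C₁ cos(β x) + C₂ sin(β x)): y = e^(-8x)(C₁cos(14x) + C₂sin(14x)).


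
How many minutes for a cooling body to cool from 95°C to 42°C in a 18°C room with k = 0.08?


From T(t) = T_a + (T₀ - T_a)e^(-kt), set T(t) = 42:
(42 - 18) / (95 - 18) = e^(-0.08t), so t = -ln(0.312)/0.08 ≈ 14.6 minutes.


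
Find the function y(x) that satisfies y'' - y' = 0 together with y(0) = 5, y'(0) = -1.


Characteristic roots of r² - r = 0 are 0, 1.
General solution y = c₁ + c₂ e^(x).
Apply y(0) = 5: c₁ + c₂ = 5. Apply y'(0) = -1: 0 c₁ + 1 c₂ = -1.
Solve: c₁ = 6, c₂ = -1.
Particular solution: y = 6 - e^(x).


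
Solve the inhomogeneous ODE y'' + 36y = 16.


Homogeneous part: r² + 36 = 0 ⇒ r = ±6i, so y_h = C₁cos(6x) + C₂sin(6x).
Try constant y_p = A; plug in: 36A = 16 ⇒ A = 4/9.
General solution: y = C₁cos(6x) + C₂sin(6x) + 4/9.


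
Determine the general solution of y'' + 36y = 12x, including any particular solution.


Homogeneous: r² + 36 = 0 ⇒ r = ±6i, y_h = C₁cos(6x) + C₂sin(6x).
Polynomial forcing; try y_p = Ax + B. Then y_p'' + 36 y_p = 36(Ax + B) = 12x, so B = 0 and A = 1/3.
General solution: y = C₁cos(6x) + C₂sin(6x) + (1/3)x.


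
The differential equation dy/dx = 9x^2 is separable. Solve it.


Integrate both sides with respect to x: y = ∫ 9x^2 dx = 3x^3 + C.


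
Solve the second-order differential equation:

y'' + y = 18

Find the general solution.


Homogeneous part: r² + 1 = 0 ⇒ r = ±1i, so y_h = C₁cos(x) + C₂sin(x).
Try constant y_p = A; plug in: 1A = 18 ⇒ A = 18.
General solution: y = C₁cos(x) + C₂sin(x) + 18.


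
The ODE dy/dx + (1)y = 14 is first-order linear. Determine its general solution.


P(x) = 1, Q(x) = 14; integrating factor μ = e^(x).
(μ y)' = 14e^(x) ⇒ μ y = 14e^(x) + C.
Divide by μ: y = 14 + Ce^(-x).


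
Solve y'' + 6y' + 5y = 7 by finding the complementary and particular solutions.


Characteristic roots of r² + 6r + 5 = 0 are -1, -5.
y_h = C₁e^(-x) + C₂e^(-5x).
Constant forcing; try y_p = A. Then 5A = 7 ⇒ A = 7/5.
General solution: y = C₁e^(-x) + C₂e^(-5x) + 7/5.


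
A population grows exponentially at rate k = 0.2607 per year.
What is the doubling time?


Exponential growth: P(t) = P₀ e^(0.2607t). Set P(t)/P₀ = 2: e^(0.2607t) = 2.
Solve: t = ln(2)/0.2607 ≈ 2.66 years.


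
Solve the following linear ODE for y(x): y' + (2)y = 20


P(x) = 2, Q(x) = 20; integrating factor μ = e^(2x).
(μ y)' = 20e^(2x) ⇒ μ y = 10e^(2x) + C.
Divide by μ: y = 10 + Ce^(-2x).


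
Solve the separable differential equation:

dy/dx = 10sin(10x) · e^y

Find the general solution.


Separate: e^(-y) dy = 10sin(10x) dx.
Integrate: -e^(-y) = -cos(10x) + C₀.
Rearrange: e^(-y) = cos(10x) + C.


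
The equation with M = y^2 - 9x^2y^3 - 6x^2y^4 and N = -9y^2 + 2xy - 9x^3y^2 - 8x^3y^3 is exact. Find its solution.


Check exactness: ∂M/∂y = 2y - 27x^2y^2 - 24x^2y^3 and ∂N/∂x = 2y - 27x^2y^2 - 24x^2y^3; equal, so the equation is exact.
Integrate M with respect to x (treating y as constant): ∫M dx = xy^2 - 3x^3y^3 - 2x^3y^4 + h(y).
Differentiate w.r.t. y and set equal to N: the x-dependent terms already match, leaving h'(y) = -9y^2. Integrate: h(y) = -3y^3.
So F(x,y) = -3y^3 + xy^2 - 3x^3y^3 - 2x^3y^4.
General solution: -3y^3 + xy^2 - 3x^3y^3 - 2x^3y^4 = C.


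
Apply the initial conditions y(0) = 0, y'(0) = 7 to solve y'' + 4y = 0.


Characteristic roots of r² + 4 = 0 are ±2i, so y = C₁cos(2x) + C₂sin(2x).
Apply y(0) = 0: C₁ = 0. Differentiate and apply y'(0) = 7: 2·C₂ = 7, so C₂ = 7/2.
Particular solution: y = (7/2)sin(2x).


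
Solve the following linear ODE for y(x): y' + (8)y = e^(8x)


P(x) = 8 ⇒ μ = e^(8x).
(μ y)' = e^(16x) ⇒ μ y = e^(16x)/16 + C.
Divide by μ: y = (1/16)e^(8x) + Ce^(-8x).


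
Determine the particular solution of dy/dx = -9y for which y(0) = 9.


General solution of y' = -9y is y = Ce^(-9x).
Apply y(0) = 9: C = 9.
Particular solution: y = 9e^(-9x).


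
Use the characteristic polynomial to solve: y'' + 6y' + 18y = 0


Characteristic equation: r² + 6r + 18 = 0.
Discriminant is negative; roots r = -3 ± 3i (complex conjugate pair).
General solution uses e^(α x)(C₁ cos(β x) + C₂ sin(β x)): y = e^(-3x)(C₁cos(3x) + C₂sin(3x)).


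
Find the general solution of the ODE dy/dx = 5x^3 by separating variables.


Integrate both sides with respect to x: y = ∫ 5x^3 dx = (5/4)x^4 + C.


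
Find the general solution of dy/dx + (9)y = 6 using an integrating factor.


P(x) = 9, Q(x) = 6; integrating factor μ = e^(9x).
(μ y)' = 6e^(9x) ⇒ μ y = (2/3)e^(9x) + C.
Divide by μ: y = 2/3 + Ce^(-9x).


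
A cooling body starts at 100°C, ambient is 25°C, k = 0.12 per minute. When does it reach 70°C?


From T(t) = T_a + (T₀ - T_a)e^(-kt), set T(t) = 70:
(70 - 25) / (100 - 25) = e^(-0.12t), so t = -ln(0.600)/0.12 ≈ 4.3 minutes.


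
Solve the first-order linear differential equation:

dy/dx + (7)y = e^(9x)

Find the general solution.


P(x) = 7 ⇒ μ = e^(7x).
(μ y)' = e^(16x) ⇒ μ y = e^(16x)/16 + C.
Divide by μ: y = (1/16)e^(9x) + Ce^(-7x).


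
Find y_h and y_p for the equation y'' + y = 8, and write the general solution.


Homogeneous part: r² + 1 = 0 ⇒ r = ±1i, so y_h = C₁cos(x) + C₂sin(x).
Try constant y_p = A; plug in: 1A = 8 ⇒ A = 8.
General solution: y = C₁cos(x) + C₂sin(x) + 8.


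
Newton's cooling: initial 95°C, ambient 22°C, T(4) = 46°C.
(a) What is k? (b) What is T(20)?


Newton's law: T(t) = T_a + (T₀ - T_a)e^(-kt).
(a) Use T(4) = 46: (46 - 22)/(95 - 22) = e^(-k·4), so k = -ln(0.329)/4 ≈ 0.2781.
(b) Apply k to t = 20: T(20) = 22 + (73)e^(-5.562) ≈ 22.3°C.


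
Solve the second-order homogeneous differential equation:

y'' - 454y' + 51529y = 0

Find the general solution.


Characteristic equation: r² - 454r + 51529 = 0, i.e. (r - 227)² = 0.
Repeated root r = 227; include an x factor for the second linearly independent solution.
General solution: y = (C₁ + C₂x)e^(227x).


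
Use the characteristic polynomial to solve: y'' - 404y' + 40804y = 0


Characteristic equation: r² - 404r + 40804 = 0, i.e. (r - 202)² = 0.
Repeated root r = 202; include an x factor for the second linearly independent solution.
General solution: y = (C₁ + C₂x)e^(202x).


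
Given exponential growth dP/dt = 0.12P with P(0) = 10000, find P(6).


The ODE dP/dt = 0.12P has solution P(t) = P(0)e^(0.12t).
Substitute P(0) = 10000 and t = 6: P(6) = 10000 e^(0.72) ≈ 20544.


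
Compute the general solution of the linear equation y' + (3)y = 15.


P(x) = 3, Q(x) = 15; integrating factor μ = e^(3x).
(μ y)' = 15e^(3x) ⇒ μ y = 5e^(3x) + C.
Divide by μ: y = 5 + Ce^(-3x).


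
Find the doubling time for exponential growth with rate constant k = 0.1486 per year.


Exponential growth: P(t) = P₀ e^(0.1486t). Set P(t)/P₀ = 2: e^(0.1486t) = 2.
Solve: t = ln(2)/0.1486 ≈ 4.66 years.


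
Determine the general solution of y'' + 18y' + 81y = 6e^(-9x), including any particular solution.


Characteristic polynomial (r + 9)² = 0; repeated root r = -9.
y_h = (C₁ + C₂x)e^(-9x). Forcing matches the repeated root (resonance), so try y_p = Ax² e^(-9x).
Substitute and solve for A: 2A = 6, so A = 3.
General solution: y = (C₁ + C₂x + 3x²)e^(-9x).


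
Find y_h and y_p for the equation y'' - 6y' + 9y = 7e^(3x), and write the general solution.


Characteristic polynomial (r - 3)² = 0; repeated root r = 3.
y_h = (C₁ + C₂x)e^(3x). Forcing matches the repeated root (resonance), so try y_p = Ax² e^(3x).
Substitute and solve for A: 2A = 7, so A = 7/2.
General solution: y = (C₁ + C₂x + (7/2)x²)e^(3x).


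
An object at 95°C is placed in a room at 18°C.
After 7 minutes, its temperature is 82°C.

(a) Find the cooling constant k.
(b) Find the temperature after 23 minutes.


Newton's law: T(t) = T_a + (T₀ - T_a)e^(-kt).
(a) Use T(7) = 82: (82 - 18)/(95 - 18) = e^(-k·7), so k = -ln(0.831)/7 ≈ 0.0264.
(b) Apply k to t = 23: T(23) = 18 + (77)e^(-0.608) ≈ 59.9°C.


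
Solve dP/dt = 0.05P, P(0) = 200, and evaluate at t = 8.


The ODE dP/dt = 0.05P has solution P(t) = P(0)e^(0.05t).
Substitute P(0) = 200 and t = 8: P(8) = 200 e^(0.40) ≈ 298.


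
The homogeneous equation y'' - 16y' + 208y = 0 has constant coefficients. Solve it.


Characteristic equation: r² - 16r + 208 = 0.
Discriminant is negative; roots r = 8 ± 12i (complex conjugate pair).
General solution uses e^(α x)(C₁ cos(β x) + C₂ sin(β x)): y = e^(8x)(C₁cos(12x) + C₂sin(12x)).


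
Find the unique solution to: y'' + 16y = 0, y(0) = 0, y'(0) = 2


Characteristic roots of r² + 16 = 0 are ±4i, so y = C₁cos(4x) + C₂sin(4x).
Apply y(0) = 0: C₁ = 0. Differentiate and apply y'(0) = 2: 4·C₂ = 2, so C₂ = 1/2.
Particular solution: y = (1/2)sin(4x).


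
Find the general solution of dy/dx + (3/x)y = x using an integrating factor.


P(x) = 3/x ⇒ μ = x^3.
(x^3 y)' = x^4 ⇒ x^3 y = x^5/(5) + C.
Solve for y: y = (1/5)x^2 + C/x^3.


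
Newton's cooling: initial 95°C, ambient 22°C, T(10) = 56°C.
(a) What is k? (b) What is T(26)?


Newton's law: T(t) = T_a + (T₀ - T_a)e^(-kt).
(a) Use T(10) = 56: (56 - 22)/(95 - 22) = e^(-k·10), so k = -ln(0.466)/10 ≈ 0.0764.
(b) Apply k to t = 26: T(26) = 22 + (73)e^(-1.987) ≈ 32.0°C.


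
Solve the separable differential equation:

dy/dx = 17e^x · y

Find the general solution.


Separate variables: dy/y = 17e^x dx.
Integrate: ln|y| = 17e^x + C₀.
Exponentiate: y = Ce^(17e^x).
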